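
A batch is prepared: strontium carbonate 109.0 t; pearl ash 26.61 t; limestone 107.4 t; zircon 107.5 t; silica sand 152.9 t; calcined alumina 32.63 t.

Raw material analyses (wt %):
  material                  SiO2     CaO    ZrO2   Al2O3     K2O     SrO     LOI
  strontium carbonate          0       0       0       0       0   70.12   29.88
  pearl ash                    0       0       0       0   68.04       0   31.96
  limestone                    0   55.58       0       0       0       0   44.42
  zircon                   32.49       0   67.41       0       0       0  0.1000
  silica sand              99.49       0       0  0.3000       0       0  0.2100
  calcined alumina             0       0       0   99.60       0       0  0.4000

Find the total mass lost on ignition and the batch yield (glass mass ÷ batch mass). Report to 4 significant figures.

LOI loss = 89.34 t; glass = 446.7 t; yield = 83.33%

Full precision is carried in all steps — working values are shown with 4-significant-figure rounding at each printed step. A single rounding finalizes every reported number; derived quantities are re-derived at exact precision (ignition loss, six oxide percentages, yield, totals, net glass mass) from the weighed amounts for 446.7 t of glass, as quoted within the problem or answer text.
Per-material ignition loss:
  strontium carbonate: 109.0 × 0.2988 = 32.57 t
  pearl ash: 26.61 × 0.3196 = 8.505 t
  limestone: 107.4 × 0.4442 = 47.71 t
  zircon: 107.5 × 0.001000 = 0.1075 t
  silica sand: 152.9 × 0.002100 = 0.3211 t
  calcined alumina: 32.63 × 0.004000 = 0.1305 t
Total LOI = 89.34 t
Glass = batch − LOI = 536.0 − 89.34 = 446.7 t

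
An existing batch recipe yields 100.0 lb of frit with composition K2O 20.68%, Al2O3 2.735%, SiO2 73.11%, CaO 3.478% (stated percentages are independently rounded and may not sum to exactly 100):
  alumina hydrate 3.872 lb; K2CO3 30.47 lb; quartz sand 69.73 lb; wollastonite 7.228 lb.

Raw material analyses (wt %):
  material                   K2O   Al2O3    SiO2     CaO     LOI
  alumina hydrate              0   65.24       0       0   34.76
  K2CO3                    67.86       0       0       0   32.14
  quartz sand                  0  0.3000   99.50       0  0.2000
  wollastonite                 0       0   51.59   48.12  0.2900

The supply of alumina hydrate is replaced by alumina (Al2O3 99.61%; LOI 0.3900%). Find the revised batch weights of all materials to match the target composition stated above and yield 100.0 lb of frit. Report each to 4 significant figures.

The intermediate values are displayed, rounded to four significant digits, across the worked steps. Full precision is held at every stage — a single rounding produces each reported figure — the derived quantities, including the totals, glass mass, four oxide percentages, ignition loss, yield, are computed from the batch weights at 100.0 lb of glass at full float precision, as given in the question or the answer.
The oxide mass targets at 100.0 lb frit:
  K2O: 20.68% × 100.0 = 20.68 lb
  Al2O3: 2.735% × 100.0 = 2.735 lb
  SiO2: 73.11% × 100.0 = 73.11 lb
  CaO: 3.478% × 100.0 = 3.478 lb
Checking each oxide sum per the reported batch figures, on the stated basis (sums match the target masses within answer rounding):
  K2O: 30.47·0.6786 = 20.68 lb (target 20.68 lb)
  Al2O3: 2.536·0.9961 + 69.73·0.003000 = 2.735 lb (target 2.735 lb)
  SiO2: 69.73·0.9950 + 7.228·0.5159 = 73.11 lb (target 73.11 lb)
  CaO: 7.228·0.4812 = 3.478 lb (target 3.478 lb)
Glass-mass sanity pass: batch Σ − ignition loss = 100.0 lb (oxide target masses add up to 100.0 lb; basis as stated: 100.0 lb — any gap is answer rounding).
Batch grand total — Σ batch = 110.0 lb; LOI loss = Σ batch·LOI = 9.963 lb; yield = glass ÷ total batch = 90.94%.

Revised batch per 100.0 lb frit:
  alumina: 2.536 lb
  K2CO3: 30.47 lb
  quartz sand: 69.73 lb
  wollastonite: 7.228 lb
Total batch = 110.0 lb; LOI loss = 9.963 lb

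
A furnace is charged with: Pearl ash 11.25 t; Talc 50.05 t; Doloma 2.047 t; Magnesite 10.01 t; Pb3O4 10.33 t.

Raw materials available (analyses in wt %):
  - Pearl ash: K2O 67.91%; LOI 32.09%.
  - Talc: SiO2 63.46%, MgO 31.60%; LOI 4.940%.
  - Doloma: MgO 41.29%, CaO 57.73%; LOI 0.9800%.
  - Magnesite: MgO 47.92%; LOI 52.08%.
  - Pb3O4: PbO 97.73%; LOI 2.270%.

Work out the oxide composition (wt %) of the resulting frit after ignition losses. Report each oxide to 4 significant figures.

Glass mass = 72.14 t (batch 83.69 − LOI 11.55).
Composition: SiO2 44.03%, MgO 29.75%, PbO 13.99%, CaO 1.638%, K2O 10.59%

Intermediates are shown, rounded to four significant digits, in the working; the working math runs at exact precision through every step. A single rounding completes every reported value; the derived quantities are computed at full precision (ignition loss, the yield, totals, glass mass, five oxide percentages) starting from the weights for 72.14 t of glass, as quoted within either problem or answer.
Delivered oxide masses:
  SiO2: 50.05·0.6346 = 31.76 t
  MgO: 50.05·0.3160 + 2.047·0.4129 + 10.01·0.4792 = 21.46 t
  PbO: 10.33·0.9773 = 10.10 t
  CaO: 2.047·0.5773 = 1.182 t
  K2O: 11.25·0.6791 = 7.640 t
LOI: 11.25·0.3209 + 50.05·0.04940 + 2.047·0.009800 + 10.01·0.5208 + 10.33·0.02270 = 11.55 t
Resulting glass, batch − LOI: 83.69 − 11.55 = 72.14 t (= the summed oxide contributions)
wt % = oxide mass / glass mass × 100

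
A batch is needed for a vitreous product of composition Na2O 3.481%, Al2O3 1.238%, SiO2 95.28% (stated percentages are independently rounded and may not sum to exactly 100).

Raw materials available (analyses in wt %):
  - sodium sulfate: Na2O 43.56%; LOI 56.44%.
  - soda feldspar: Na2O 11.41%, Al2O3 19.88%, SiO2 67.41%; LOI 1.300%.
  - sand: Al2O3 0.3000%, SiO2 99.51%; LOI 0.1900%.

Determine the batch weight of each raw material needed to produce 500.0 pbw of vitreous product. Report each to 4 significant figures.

In-progress results are displayed, with 4-significant-digit rounding, when written out. The working math runs at full precision throughout. Each reported figure undergoes a single rounding; all derived quantities (three oxide percentages, net glass mass, the totals, the yield, ignition loss) are re-derived from the batch weights at 500.0 pbw of glass in full float precision, exactly as shown in question or answer.
Oxide mass targets, per 500.0 pbw vitreous product:
  Na2O: 3.481% × 500.0 = 17.40 pbw
  Al2O3: 1.238% × 500.0 = 6.190 pbw
  SiO2: 95.28% × 500.0 = 476.4 pbw
Verifying the oxide balance given the weights on record, on the stated basis (each sum matches its target mass modulo rounding of the values):
  Na2O: 33.63·0.4356 + 24.16·0.1141 = 17.41 pbw (target 17.40 pbw)
  Al2O3: 24.16·0.1988 + 462.4·0.003000 = 6.190 pbw (target 6.190 pbw)
  SiO2: 24.16·0.6741 + 462.4·0.9951 = 476.4 pbw (target 476.4 pbw)
The glass-mass cross-check: batch Σ − ignition loss = 500.0 pbw (the Σ of target masses is 500.0 pbw; the stated basis being 500.0 pbw — rounding explains the deltas).
Batch total: Σ batch = 520.2 pbw; LOI loss = Σ batch·LOI = 20.17 pbw; yield, glass over the total, = 96.12%.

Batch per 500.0 pbw vitreous product:
  sodium sulfate: 33.63 pbw
  soda feldspar: 24.16 pbw
  sand: 462.4 pbw
Total batch = 520.2 pbw; LOI loss = 20.17 pbw; yield = 96.12%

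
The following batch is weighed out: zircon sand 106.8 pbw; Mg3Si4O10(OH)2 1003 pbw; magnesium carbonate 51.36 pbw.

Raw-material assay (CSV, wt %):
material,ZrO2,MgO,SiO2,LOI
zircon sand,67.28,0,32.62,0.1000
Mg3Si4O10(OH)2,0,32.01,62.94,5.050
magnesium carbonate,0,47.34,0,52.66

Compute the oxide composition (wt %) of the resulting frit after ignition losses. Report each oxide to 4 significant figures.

Glass mass = 1083 pbw (batch 1161 − LOI 77.80).
Composition: ZrO2 6.633%, MgO 31.88%, SiO2 61.49%

Every computation keeps full float precision in every operation — values along the way are shown (rounded to four significant figures) when written out — each reported value takes just one rounding; derived quantities (the three compositions, ignition loss, net glass mass, yield, the totals) are re-derived from the batch weights at 1083 pbw of glass in full float precision exactly as shown in the question or the answer.
Oxide masses out of the charge:
  ZrO2: 106.8·0.6728 = 71.86 pbw
  MgO: 1003·0.3201 + 51.36·0.4734 = 345.4 pbw
  SiO2: 106.8·0.3262 + 1003·0.6294 = 666.1 pbw
LOI: 106.8·0.001000 + 1003·0.05050 + 51.36·0.5266 = 77.80 pbw
batch − LOI leaves glass = 1161 − 77.80 = 1083 pbw (consistent with Σ oxide mass)
each oxide over glass, ×100, is wt %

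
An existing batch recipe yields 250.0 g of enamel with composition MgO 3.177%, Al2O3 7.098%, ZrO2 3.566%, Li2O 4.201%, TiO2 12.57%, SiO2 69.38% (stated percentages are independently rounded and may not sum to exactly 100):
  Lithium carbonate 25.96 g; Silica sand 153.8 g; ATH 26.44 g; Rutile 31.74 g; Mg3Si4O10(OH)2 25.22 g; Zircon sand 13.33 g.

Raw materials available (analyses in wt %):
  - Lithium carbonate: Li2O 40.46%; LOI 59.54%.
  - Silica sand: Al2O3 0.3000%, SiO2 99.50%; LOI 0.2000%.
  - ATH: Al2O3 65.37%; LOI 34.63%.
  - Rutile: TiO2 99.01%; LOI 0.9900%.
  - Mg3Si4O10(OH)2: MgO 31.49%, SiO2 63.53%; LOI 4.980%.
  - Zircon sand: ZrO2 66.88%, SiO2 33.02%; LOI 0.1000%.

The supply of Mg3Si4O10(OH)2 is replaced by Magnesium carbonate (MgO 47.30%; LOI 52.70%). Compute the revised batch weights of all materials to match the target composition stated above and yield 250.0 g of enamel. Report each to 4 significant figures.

Revised batch per 250.0 g enamel:
  Lithium carbonate: 25.96 g
  Silica sand: 169.9 g
  ATH: 26.37 g
  Rutile: 31.74 g
  Magnesium carbonate: 16.79 g
  Zircon sand: 13.33 g
Total batch = 284.1 g; LOI loss = 34.10 g

Values along the way are displayed rounded to four significant digits when written out. The whole derivation keeps full float precision end to end; a single rounding produces each reported value — the derived quantities (totals, the yield, LOI, six oxide percentages, net glass mass) are recomputed from the batch weights at 250.0 g of glass at full precision as given in either problem or answer.
The oxide mass targets at 250.0 g enamel:
  MgO: 3.177% × 250.0 = 7.942 g
  Al2O3: 7.098% × 250.0 = 17.74 g
  ZrO2: 3.566% × 250.0 = 8.915 g
  Li2O: 4.201% × 250.0 = 10.50 g
  TiO2: 12.57% × 250.0 = 31.42 g
  SiO2: 69.38% × 250.0 = 173.4 g
Mass-balance tally per oxide per the reported batch figures, for the quoted basis mass (every target is met by its sum up to rounding of the answer):
  MgO: 16.79·0.4730 = 7.942 g (target 7.942 g)
  Al2O3: 169.9·0.003000 + 26.37·0.6537 = 17.75 g (target 17.74 g)
  ZrO2: 13.33·0.6688 = 8.915 g (target 8.915 g)
  Li2O: 25.96·0.4046 = 10.50 g (target 10.50 g)
  TiO2: 31.74·0.9901 = 31.43 g (target 31.42 g)
  SiO2: 169.9·0.9950 + 13.33·0.3302 = 173.5 g (target 173.4 g)
Mass balance on the glass: Σ batch − LOI loss = 250.0 g (summing oxide targets gives 250.0 g; basis as stated: 250.0 g — deltas are rounding alone).
Batch grand total — Σ batch = 284.1 g; ignition loss, Σ(batch × LOI) = 34.10 g; glass ÷ batch gives a yield of 88.00%.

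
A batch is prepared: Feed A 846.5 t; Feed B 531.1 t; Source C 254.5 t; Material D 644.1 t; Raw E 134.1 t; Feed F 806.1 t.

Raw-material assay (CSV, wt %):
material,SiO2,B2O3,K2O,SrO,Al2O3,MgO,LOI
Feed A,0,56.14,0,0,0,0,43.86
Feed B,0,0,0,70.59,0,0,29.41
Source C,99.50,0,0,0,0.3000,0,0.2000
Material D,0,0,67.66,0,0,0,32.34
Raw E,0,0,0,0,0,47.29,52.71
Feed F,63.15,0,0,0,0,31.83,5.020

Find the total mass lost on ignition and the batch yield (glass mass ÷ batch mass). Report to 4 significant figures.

LOI loss = 847.4 t; glass = 2369 t; yield = 73.65%

Each numeric step keeps full precision all the way through. In-progress results appear rounded to four significant digits — a single rounding produces each reported value. The derived quantities (the yield, six oxide percentages, glass mass, LOI, totals) are rebuilt in full float precision from the weighed amounts per 2369 t of glass, as they appear in either problem or answer.
LOI of each material in turn:
  Feed A: 846.5 × 0.4386 = 371.3 t
  Feed B: 531.1 × 0.2941 = 156.2 t
  Source C: 254.5 × 0.002000 = 0.5090 t
  Material D: 644.1 × 0.3234 = 208.3 t
  Raw E: 134.1 × 0.5271 = 70.68 t
  Feed F: 806.1 × 0.05020 = 40.47 t
Total LOI = 847.4 t
Glass = batch − LOI = 3216 − 847.4 = 2369 t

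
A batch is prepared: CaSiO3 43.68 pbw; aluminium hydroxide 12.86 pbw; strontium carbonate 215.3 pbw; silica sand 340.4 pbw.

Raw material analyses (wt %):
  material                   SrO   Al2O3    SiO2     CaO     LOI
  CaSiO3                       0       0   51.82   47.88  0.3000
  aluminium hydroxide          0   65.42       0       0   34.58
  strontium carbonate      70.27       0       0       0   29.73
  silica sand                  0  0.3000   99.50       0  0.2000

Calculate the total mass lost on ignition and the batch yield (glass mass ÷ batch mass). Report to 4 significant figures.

LOI loss = 69.27 pbw; glass = 543.0 pbw; yield = 88.69%

All internal work runs at full precision through the solve. In-progress results are shown rounded to four significant digits alongside each step. A single rounding completes each reported value — all derived quantities (totals, net glass mass, ignition loss, the four compositions, yield) are recomputed using the weight values at 543.0 pbw of glass at full float precision, precisely as stated by the problem or answer text.
Material-by-material LOI:
  CaSiO3: 43.68 × 0.003000 = 0.1310 pbw
  aluminium hydroxide: 12.86 × 0.3458 = 4.447 pbw
  strontium carbonate: 215.3 × 0.2973 = 64.01 pbw
  silica sand: 340.4 × 0.002000 = 0.6808 pbw
Total LOI = 69.27 pbw
Glass = batch − LOI = 612.2 − 69.27 = 543.0 pbw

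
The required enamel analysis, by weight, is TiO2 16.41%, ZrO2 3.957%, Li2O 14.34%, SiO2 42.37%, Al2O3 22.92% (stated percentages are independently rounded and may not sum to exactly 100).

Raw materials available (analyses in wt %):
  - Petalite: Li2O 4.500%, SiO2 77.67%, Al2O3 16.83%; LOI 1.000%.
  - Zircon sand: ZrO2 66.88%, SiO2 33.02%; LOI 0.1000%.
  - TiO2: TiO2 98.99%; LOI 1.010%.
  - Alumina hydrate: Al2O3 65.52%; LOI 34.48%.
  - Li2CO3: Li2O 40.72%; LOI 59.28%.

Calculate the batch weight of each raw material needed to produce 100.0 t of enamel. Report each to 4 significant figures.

Batch per 100.0 t enamel:
  Petalite: 52.04 t
  Zircon sand: 5.917 t
  TiO2: 16.58 t
  Alumina hydrate: 21.62 t
  Li2CO3: 29.47 t
Total batch = 125.6 t; LOI loss = 25.62 t; yield = 79.61%

Intermediates are rounded to four significant digits wherever printed — every computation maintains full precision from start to finish; a single rounding finalizes each reported value. Derived quantities (net glass mass, the totals, ignition loss, the yield, five oxide percentages) are computed at exact precision starting from the weights per 100.0 t of glass, as quoted within problem or answer.
Oxide mass targets, per 100.0 t enamel:
  TiO2: 16.41% × 100.0 = 16.41 t
  ZrO2: 3.957% × 100.0 = 3.957 t
  Li2O: 14.34% × 100.0 = 14.34 t
  SiO2: 42.37% × 100.0 = 42.37 t
  Al2O3: 22.92% × 100.0 = 22.92 t
Per-oxide balance check per the reported batch figures, at the basis given (sums match the target masses inside rounding margins):
  TiO2: 16.58·0.9899 = 16.41 t (target 16.41 t)
  ZrO2: 5.917·0.6688 = 3.957 t (target 3.957 t)
  Li2O: 52.04·0.04500 + 29.47·0.4072 = 14.34 t (target 14.34 t)
  SiO2: 52.04·0.7767 + 5.917·0.3302 = 42.37 t (target 42.37 t)
  Al2O3: 52.04·0.1683 + 21.62·0.6552 = 22.92 t (target 22.92 t)
Mass balance on the glass: total batch − LOI = 100.0 t (the Σ of target masses is 100.0 t; versus the stated basis of 100.0 t — any gap is answer rounding).
Whole-batch sum: Σ batch = 125.6 t; ignition loss, Σ(batch × LOI) = 25.62 t; as yield: glass ÷ batch → 79.61%.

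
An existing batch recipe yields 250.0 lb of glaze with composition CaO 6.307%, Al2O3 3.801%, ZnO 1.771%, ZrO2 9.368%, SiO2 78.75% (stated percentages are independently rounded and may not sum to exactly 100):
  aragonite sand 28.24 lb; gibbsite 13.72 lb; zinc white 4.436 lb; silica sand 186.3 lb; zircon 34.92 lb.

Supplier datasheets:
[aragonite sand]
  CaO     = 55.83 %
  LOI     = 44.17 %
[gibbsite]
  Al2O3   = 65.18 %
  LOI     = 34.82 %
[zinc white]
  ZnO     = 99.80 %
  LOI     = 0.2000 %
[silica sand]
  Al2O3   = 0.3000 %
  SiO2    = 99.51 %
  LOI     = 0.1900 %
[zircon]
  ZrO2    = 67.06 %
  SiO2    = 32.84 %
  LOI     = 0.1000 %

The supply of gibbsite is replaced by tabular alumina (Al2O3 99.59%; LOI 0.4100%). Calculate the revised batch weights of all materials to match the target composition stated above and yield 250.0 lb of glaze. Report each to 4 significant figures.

Working values appear rounded off to 4 significant digits as written — all arithmetic holds exact precision throughout. Exactly one rounding lands on each reported figure; all derived quantities (yield, LOI, the five compositions, the totals, glass mass) are re-derived in exact precision using the weight values at 250.0 lb of glass as given in the question or the answer.
Target oxide masses per 250.0 lb glaze:
  CaO: 6.307% × 250.0 = 15.77 lb
  Al2O3: 3.801% × 250.0 = 9.502 lb
  ZnO: 1.771% × 250.0 = 4.428 lb
  ZrO2: 9.368% × 250.0 = 23.42 lb
  SiO2: 78.75% × 250.0 = 196.9 lb
Verifying the oxide balance working from each reported weight, for the quoted basis mass (every target is met by its sum exact up to rounding of places):
  CaO: 28.24·0.5583 = 15.77 lb (target 15.77 lb)
  Al2O3: 8.980·0.9959 + 186.3·0.003000 = 9.502 lb (target 9.502 lb)
  ZnO: 4.436·0.9980 = 4.427 lb (target 4.428 lb)
  ZrO2: 34.92·0.6706 = 23.42 lb (target 23.42 lb)
  SiO2: 186.3·0.9951 + 34.92·0.3284 = 196.9 lb (target 196.9 lb)
Glass mass check: Σ batch − LOI loss = 250.0 lb (per-oxide target masses sum to 250.0 lb; basis as stated: 250.0 lb — gaps are rounding artifacts).
Adding the batch up: Σ batch = 262.9 lb; LOI removed, Σ of batch·LOI: 12.91 lb; the yield ratio, glass ÷ batch: 95.09%.

Revised batch per 250.0 lb glaze:
  aragonite sand: 28.24 lb
  tabular alumina: 8.980 lb
  zinc white: 4.436 lb
  silica sand: 186.3 lb
  zircon: 34.92 lb
Total batch = 262.9 lb; LOI loss = 12.91 lb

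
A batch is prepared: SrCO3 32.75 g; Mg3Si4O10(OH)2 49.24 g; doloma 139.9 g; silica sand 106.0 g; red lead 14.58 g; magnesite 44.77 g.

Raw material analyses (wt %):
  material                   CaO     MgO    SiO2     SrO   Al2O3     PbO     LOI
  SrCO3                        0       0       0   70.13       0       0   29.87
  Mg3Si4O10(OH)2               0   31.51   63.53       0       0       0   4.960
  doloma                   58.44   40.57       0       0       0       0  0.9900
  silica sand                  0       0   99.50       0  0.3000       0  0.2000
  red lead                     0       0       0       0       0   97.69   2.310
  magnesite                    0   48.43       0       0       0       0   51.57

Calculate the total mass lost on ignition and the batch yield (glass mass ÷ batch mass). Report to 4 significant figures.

Each numeric step carries full float precision at each step. Values along the way are displayed rounded off to 4 significant figures when written out — every reported result undergoes a single rounding — the derived quantities, including the yield, ignition loss, totals, glass mass, six oxide percentages, are recomputed from the weighed amounts for 350.0 g of glass in full precision, exactly as printed in problem or answer.
Loss on ignition, line by line:
  SrCO3: 32.75 × 0.2987 = 9.782 g
  Mg3Si4O10(OH)2: 49.24 × 0.04960 = 2.442 g
  doloma: 139.9 × 0.009900 = 1.385 g
  silica sand: 106.0 × 0.002000 = 0.2120 g
  red lead: 14.58 × 0.02310 = 0.3368 g
  magnesite: 44.77 × 0.5157 = 23.09 g
Total LOI = 37.25 g
Glass = batch − LOI = 387.2 − 37.25 = 350.0 g

LOI loss = 37.25 g; glass = 350.0 g; yield = 90.38%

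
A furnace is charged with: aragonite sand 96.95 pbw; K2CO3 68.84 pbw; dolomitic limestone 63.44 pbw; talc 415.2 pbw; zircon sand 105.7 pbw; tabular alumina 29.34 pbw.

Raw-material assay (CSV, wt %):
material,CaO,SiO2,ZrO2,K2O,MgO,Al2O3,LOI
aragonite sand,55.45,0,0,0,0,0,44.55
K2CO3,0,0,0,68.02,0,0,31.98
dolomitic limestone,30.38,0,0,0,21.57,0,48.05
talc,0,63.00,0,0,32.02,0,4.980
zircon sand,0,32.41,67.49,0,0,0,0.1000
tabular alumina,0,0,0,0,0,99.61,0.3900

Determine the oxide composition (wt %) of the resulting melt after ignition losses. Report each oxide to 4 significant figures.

Glass mass = 662.9 pbw (batch 779.5 − LOI 116.6).
Composition: CaO 11.02%, SiO2 44.63%, ZrO2 10.76%, K2O 7.064%, MgO 22.12%, Al2O3 4.409%

Every computation maintains full float precision from start to finish; the intermediate values are displayed rounded to four significant figures as written; each reported result receives exactly one rounding — all derived quantities are carried from the batch weights on 662.9 pbw of glass at exact precision (the yield, the six compositions, the totals, ignition loss, net glass mass), as given in the question or the answer.
What the batch supplies per oxide:
  CaO: 96.95·0.5545 + 63.44·0.3038 = 73.03 pbw
  SiO2: 415.2·0.6300 + 105.7·0.3241 = 295.8 pbw
  ZrO2: 105.7·0.6749 = 71.34 pbw
  K2O: 68.84·0.6802 = 46.82 pbw
  MgO: 63.44·0.2157 + 415.2·0.3202 = 146.6 pbw
  Al2O3: 29.34·0.9961 = 29.23 pbw
LOI: 96.95·0.4455 + 68.84·0.3198 + 63.44·0.4805 + 415.2·0.04980 + 105.7·0.001000 + 29.34·0.003900 = 116.6 pbw
Net of LOI, the glass mass = 779.5 − 116.6 = 662.9 pbw (equal to the oxide-mass sum)
oxide / glass × 100 gives the wt %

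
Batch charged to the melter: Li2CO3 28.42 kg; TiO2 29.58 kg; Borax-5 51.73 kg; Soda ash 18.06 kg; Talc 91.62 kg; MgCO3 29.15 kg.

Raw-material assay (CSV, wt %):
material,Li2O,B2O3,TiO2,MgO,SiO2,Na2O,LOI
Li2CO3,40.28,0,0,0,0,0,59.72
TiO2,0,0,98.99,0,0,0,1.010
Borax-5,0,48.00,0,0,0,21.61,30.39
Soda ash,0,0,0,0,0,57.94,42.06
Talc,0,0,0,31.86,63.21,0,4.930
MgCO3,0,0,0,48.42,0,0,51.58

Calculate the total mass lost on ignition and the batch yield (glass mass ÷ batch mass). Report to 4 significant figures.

LOI loss = 60.14 kg; glass = 188.4 kg; yield = 75.80%

In-progress results appear rounded to four significant digits in the printout. All arithmetic runs at exact precision throughout; a single rounding finalizes every reported result; the derived quantities are carried from the batch weights on 188.4 kg of glass at full precision (the yield, glass mass, totals, six oxide percentages, LOI), as set out in problem or answer.
Each material's LOI contribution:
  Li2CO3: 28.42 × 0.5972 = 16.97 kg
  TiO2: 29.58 × 0.01010 = 0.2988 kg
  Borax-5: 51.73 × 0.3039 = 15.72 kg
  Soda ash: 18.06 × 0.4206 = 7.596 kg
  Talc: 91.62 × 0.04930 = 4.517 kg
  MgCO3: 29.15 × 0.5158 = 15.04 kg
Total LOI = 60.14 kg
Glass = batch − LOI = 248.6 − 60.14 = 188.4 kg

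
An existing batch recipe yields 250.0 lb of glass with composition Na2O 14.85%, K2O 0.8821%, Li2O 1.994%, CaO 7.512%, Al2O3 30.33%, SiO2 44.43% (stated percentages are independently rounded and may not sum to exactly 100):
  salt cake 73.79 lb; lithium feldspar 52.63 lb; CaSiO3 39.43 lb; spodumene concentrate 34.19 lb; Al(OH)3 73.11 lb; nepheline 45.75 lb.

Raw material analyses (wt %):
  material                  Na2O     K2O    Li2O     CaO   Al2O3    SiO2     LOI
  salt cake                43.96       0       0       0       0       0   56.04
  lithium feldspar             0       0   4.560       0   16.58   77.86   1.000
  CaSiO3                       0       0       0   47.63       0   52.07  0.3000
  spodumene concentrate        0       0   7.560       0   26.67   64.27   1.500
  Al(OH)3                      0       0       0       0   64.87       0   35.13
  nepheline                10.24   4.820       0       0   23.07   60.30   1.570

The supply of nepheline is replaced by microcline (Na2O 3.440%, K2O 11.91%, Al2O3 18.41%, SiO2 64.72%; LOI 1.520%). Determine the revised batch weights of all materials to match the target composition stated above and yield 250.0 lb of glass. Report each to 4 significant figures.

Rounding to four significant digits applies to each intermediate as displayed; the working math holds full precision end to end — a single rounding produces every reported result; all derived quantities are rebuilt in full precision (yield, totals, LOI, six oxide percentages, glass mass) from the weighed amounts for 250.0 lb of glass precisely as stated by the problem or the answer.
Target masses of each oxide per 250.0 lb glass:
  Na2O: 14.85% × 250.0 = 37.12 lb
  K2O: 0.8821% × 250.0 = 2.205 lb
  Li2O: 1.994% × 250.0 = 4.985 lb
  CaO: 7.512% × 250.0 = 18.78 lb
  Al2O3: 30.33% × 250.0 = 75.82 lb
  SiO2: 44.43% × 250.0 = 111.1 lb
A balance pass over the oxides, applying the batch weights above, for the quoted basis mass (every target is met by its sum given rounding of the digits):
  Na2O: 83.00·0.4396 + 18.52·0.03440 = 37.12 lb (target 37.12 lb)
  K2O: 18.52·0.1191 = 2.206 lb (target 2.205 lb)
  Li2O: 92.55·0.04560 + 10.11·0.07560 = 4.985 lb (target 4.985 lb)
  CaO: 39.43·0.4763 = 18.78 lb (target 18.78 lb)
  Al2O3: 92.55·0.1658 + 10.11·0.2667 + 83.82·0.6487 + 18.52·0.1841 = 75.82 lb (target 75.82 lb)
  SiO2: 92.55·0.7786 + 39.43·0.5207 + 10.11·0.6427 + 18.52·0.6472 = 111.1 lb (target 111.1 lb)
Glass mass check: Σ batch − LOI loss = 250.0 lb (summing oxide targets gives 250.0 lb; stated basis 250.0 lb — rounding explains the deltas).
Adding the batch up: Σ batch = 327.4 lb; loss to ignition Σ batch·LOI = 77.44 lb; as yield: glass ÷ batch → 76.35%.

Revised batch per 250.0 lb glass:
  salt cake: 83.00 lb
  lithium feldspar: 92.55 lb
  CaSiO3: 39.43 lb
  spodumene concentrate: 10.11 lb
  Al(OH)3: 83.82 lb
  microcline: 18.52 lb
Total batch = 327.4 lb; LOI loss = 77.44 lb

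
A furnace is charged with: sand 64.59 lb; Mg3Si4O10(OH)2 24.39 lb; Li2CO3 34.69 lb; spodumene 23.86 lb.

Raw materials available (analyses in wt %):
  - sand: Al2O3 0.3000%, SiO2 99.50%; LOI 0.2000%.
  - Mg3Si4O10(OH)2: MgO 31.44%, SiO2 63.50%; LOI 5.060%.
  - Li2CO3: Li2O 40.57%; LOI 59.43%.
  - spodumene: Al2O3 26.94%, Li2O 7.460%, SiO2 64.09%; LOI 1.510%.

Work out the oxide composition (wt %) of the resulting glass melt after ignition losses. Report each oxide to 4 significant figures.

In-progress results are shown, with 4-significant-figure rounding, in the printout — full precision is kept through the solve. Every reported result carries a single rounding; all derived quantities, which include net glass mass, LOI, the totals, the four compositions, yield, are re-derived at full float precision, as set out in question or answer, using the weight values at 125.2 lb of glass.
Delivered oxide masses:
  Al2O3: 64.59·0.003000 + 23.86·0.2694 = 6.622 lb
  MgO: 24.39·0.3144 = 7.668 lb
  Li2O: 34.69·0.4057 + 23.86·0.07460 = 15.85 lb
  SiO2: 64.59·0.9950 + 24.39·0.6350 + 23.86·0.6409 = 95.05 lb
LOI: 64.59·0.002000 + 24.39·0.05060 + 34.69·0.5943 + 23.86·0.01510 = 22.34 lb
The glass mass, total less LOI, = 147.5 − 22.34 = 125.2 lb (= Σ oxide masses)
each wt % is 100 × oxide ÷ glass

Glass mass = 125.2 lb (batch 147.5 − LOI 22.34).
Composition: Al2O3 5.289%, MgO 6.125%, Li2O 12.66%, SiO2 75.92%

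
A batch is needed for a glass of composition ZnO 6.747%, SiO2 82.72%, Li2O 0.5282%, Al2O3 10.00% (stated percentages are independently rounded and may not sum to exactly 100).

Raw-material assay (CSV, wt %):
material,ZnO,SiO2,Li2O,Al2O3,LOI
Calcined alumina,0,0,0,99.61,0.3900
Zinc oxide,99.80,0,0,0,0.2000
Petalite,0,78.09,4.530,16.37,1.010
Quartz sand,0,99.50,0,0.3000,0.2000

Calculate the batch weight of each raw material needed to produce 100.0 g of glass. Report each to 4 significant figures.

Values along the way are displayed (rounded to four significant figures) within the worked lines. Full float precision is held in every operation; each reported number sees exactly one rounding — the derived quantities are re-derived from the batch weights on 100.0 g of glass in exact precision (LOI, the four compositions, yield, glass mass, the totals), as written in the problem or the answer.
Target oxide masses per 100.0 g glass:
  ZnO: 6.747% × 100.0 = 6.747 g
  SiO2: 82.72% × 100.0 = 82.72 g
  Li2O: 0.5282% × 100.0 = 0.5282 g
  Al2O3: 10.00% × 100.0 = 10.00 g
Checking each oxide sum using the reported weights, on the stated basis (target by target, the sums agree net of answer rounding effects):
  ZnO: 6.761·0.9980 = 6.747 g (target 6.747 g)
  SiO2: 11.66·0.7809 + 73.98·0.9950 = 82.72 g (target 82.72 g)
  Li2O: 11.66·0.04530 = 0.5282 g (target 0.5282 g)
  Al2O3: 7.900·0.9961 + 11.66·0.1637 + 73.98·0.003000 = 10.00 g (target 10.00 g)
Glass mass check: whole batch net of LOI = 99.99 g (per-oxide target masses sum to 100.0 g; basis as stated: 100.0 g — deltas are rounding alone).
Total batch = Σ batch = 100.3 g; LOI loss = Σ batch·LOI = 0.3101 g; as yield: glass ÷ batch → 99.69%.

Batch per 100.0 g glass:
  Calcined alumina: 7.900 g
  Zinc oxide: 6.761 g
  Petalite: 11.66 g
  Quartz sand: 73.98 g
Total batch = 100.3 g; LOI loss = 0.3101 g; yield = 99.69%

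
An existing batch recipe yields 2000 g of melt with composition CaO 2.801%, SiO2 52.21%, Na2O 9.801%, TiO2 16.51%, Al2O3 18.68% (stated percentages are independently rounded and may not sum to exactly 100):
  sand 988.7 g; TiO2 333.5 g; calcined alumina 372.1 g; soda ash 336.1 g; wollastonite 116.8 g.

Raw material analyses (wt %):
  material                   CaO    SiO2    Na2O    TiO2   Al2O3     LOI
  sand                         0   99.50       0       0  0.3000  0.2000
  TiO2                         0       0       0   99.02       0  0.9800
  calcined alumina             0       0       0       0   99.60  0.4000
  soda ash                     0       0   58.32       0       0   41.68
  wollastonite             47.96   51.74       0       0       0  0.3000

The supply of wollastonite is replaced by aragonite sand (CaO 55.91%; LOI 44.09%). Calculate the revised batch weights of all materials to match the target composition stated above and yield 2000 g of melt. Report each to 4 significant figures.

Revised batch per 2000 g melt:
  sand: 1049 g
  TiO2: 333.5 g
  calcined alumina: 371.9 g
  soda ash: 336.1 g
  aragonite sand: 100.2 g
Total batch = 2191 g; LOI loss = 191.1 g

The intermediate values are shown (rounded to four significant figures) on the page — each numeric step runs at full float precision in all steps — a single rounding produces every reported result. Derived quantities (the five compositions, ignition loss, glass mass, yield, totals) are re-derived at exact precision using the weight values for 2000 g of glass exactly as printed in question or answer.
Oxide-by-oxide targets in 2000 g melt:
  CaO: 2.801% × 2000 = 56.02 g
  SiO2: 52.21% × 2000 = 1044 g
  Na2O: 9.801% × 2000 = 196.0 g
  TiO2: 16.51% × 2000 = 330.2 g
  Al2O3: 18.68% × 2000 = 373.6 g
Sums-versus-targets review working from each reported weight, on the stated basis (sum by sum, the targets are met once rounding is allowed for):
  CaO: 100.2·0.5591 = 56.02 g (target 56.02 g)
  SiO2: 1049·0.9950 = 1044 g (target 1044 g)
  Na2O: 336.1·0.5832 = 196.0 g (target 196.0 g)
  TiO2: 333.5·0.9902 = 330.2 g (target 330.2 g)
  Al2O3: 1049·0.003000 + 371.9·0.9960 = 373.6 g (target 373.6 g)
Glass-mass bookkeeping: total batch − LOI = 2000 g (the Σ of target masses is 2000 g; stated basis 2000 g — gaps are rounding artifacts).
Batch grand total — Σ batch = 2191 g; LOI loss = Σ batch·LOI = 191.1 g; as yield: glass ÷ batch → 91.28%.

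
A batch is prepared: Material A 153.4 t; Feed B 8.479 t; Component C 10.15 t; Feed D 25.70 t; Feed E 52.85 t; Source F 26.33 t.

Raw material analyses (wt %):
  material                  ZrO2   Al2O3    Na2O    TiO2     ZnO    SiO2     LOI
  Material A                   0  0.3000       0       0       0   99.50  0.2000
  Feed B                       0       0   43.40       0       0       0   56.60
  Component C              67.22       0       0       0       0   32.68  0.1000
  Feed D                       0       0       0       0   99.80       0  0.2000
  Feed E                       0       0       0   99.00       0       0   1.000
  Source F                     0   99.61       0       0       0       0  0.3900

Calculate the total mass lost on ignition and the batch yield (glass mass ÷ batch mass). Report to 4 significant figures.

LOI loss = 5.799 t; glass = 271.1 t; yield = 97.91%

The whole derivation carries full float precision in all steps; working values appear, rounded to four significant figures, on the page; each reported number includes exactly one rounding — all derived quantities, including the yield, the totals, glass mass, LOI, the six compositions, are re-derived starting from the weights for 271.1 t of glass in exact precision precisely as stated by the question or the answer.
LOI of each material in turn:
  Material A: 153.4 × 0.002000 = 0.3068 t
  Feed B: 8.479 × 0.5660 = 4.799 t
  Component C: 10.15 × 0.001000 = 0.01015 t
  Feed D: 25.70 × 0.002000 = 0.05140 t
  Feed E: 52.85 × 0.01000 = 0.5285 t
  Source F: 26.33 × 0.003900 = 0.1027 t
Total LOI = 5.799 t
Glass = batch − LOI = 276.9 − 5.799 = 271.1 t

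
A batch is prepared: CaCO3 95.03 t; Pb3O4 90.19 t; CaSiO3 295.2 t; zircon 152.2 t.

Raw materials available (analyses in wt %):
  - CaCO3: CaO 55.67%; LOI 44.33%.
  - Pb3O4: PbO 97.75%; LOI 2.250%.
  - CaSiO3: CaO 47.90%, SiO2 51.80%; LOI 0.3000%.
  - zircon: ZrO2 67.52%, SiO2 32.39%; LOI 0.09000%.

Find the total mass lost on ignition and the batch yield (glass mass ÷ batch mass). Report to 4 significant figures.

LOI loss = 45.18 t; glass = 587.4 t; yield = 92.86%

The intermediate values appear, rounded to 4 significant digits, when written out — the working math keeps full precision in every operation; each reported figure sees exactly one rounding. Derived quantities, including LOI, the totals, glass mass, the four compositions, yield, are re-derived from the weighed amounts per 587.4 t of glass in exact precision, as written in problem or answer.
Ignition loss by material:
  CaCO3: 95.03 × 0.4433 = 42.13 t
  Pb3O4: 90.19 × 0.02250 = 2.029 t
  CaSiO3: 295.2 × 0.003000 = 0.8856 t
  zircon: 152.2 × 9.000e-04 = 0.1370 t
Total LOI = 45.18 t
Glass = batch − LOI = 632.6 − 45.18 = 587.4 t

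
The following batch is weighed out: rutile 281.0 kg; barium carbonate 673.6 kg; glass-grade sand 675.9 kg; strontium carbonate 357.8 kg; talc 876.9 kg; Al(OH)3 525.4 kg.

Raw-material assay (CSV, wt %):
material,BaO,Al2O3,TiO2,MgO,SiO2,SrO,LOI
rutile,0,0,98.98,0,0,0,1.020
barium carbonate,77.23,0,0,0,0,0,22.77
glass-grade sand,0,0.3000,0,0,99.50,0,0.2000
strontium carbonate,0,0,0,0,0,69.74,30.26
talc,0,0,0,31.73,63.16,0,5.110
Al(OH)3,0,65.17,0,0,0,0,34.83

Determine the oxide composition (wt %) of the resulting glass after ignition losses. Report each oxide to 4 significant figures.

Glass mass = 2897 kg (batch 3391 − LOI 493.7).
Composition: BaO 17.96%, Al2O3 11.89%, TiO2 9.601%, MgO 9.605%, SiO2 42.33%, SrO 8.614%

All arithmetic holds full precision throughout. The intermediate values are printed (rounded to four significant digits) across the worked steps — each reported figure includes exactly one rounding. Derived quantities are re-derived in full precision (six oxide percentages, ignition loss, the totals, glass mass, yield) starting from the weights per 2897 kg of glass precisely as stated by either problem or answer.
Oxide masses out of the charge:
  BaO: 673.6·0.7723 = 520.2 kg
  Al2O3: 675.9·0.003000 + 525.4·0.6517 = 344.4 kg
  TiO2: 281.0·0.9898 = 278.1 kg
  MgO: 876.9·0.3173 = 278.2 kg
  SiO2: 675.9·0.9950 + 876.9·0.6316 = 1226 kg
  SrO: 357.8·0.6974 = 249.5 kg
LOI: 281.0·0.01020 + 673.6·0.2277 + 675.9·0.002000 + 357.8·0.3026 + 876.9·0.05110 + 525.4·0.3483 = 493.7 kg
Resulting glass, batch − LOI: 3391 − 493.7 = 2897 kg (matching Σ of the oxides)
each oxide over glass, ×100, is wt %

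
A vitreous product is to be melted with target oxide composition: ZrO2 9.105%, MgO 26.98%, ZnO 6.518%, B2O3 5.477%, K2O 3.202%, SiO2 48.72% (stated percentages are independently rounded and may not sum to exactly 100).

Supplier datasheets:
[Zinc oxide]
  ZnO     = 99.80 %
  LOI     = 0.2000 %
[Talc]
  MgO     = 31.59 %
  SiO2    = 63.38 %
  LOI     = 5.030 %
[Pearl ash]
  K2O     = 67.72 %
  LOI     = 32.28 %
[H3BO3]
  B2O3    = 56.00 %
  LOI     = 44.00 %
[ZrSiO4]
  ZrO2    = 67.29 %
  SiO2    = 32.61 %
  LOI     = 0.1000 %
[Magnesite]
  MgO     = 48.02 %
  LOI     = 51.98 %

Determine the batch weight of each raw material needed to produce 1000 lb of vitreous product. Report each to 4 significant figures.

In-progress results are displayed, rounded to four significant digits, as written; every computation runs at full float precision end to end — every reported number sees exactly one rounding. Derived quantities, including yield, the totals, glass mass, LOI, the six compositions, are computed from the weighed amounts per 1000 lb of glass in exact precision as written in the problem or the answer.
Oxide-by-oxide targets in 1000 lb vitreous product:
  ZrO2: 9.105% × 1000 = 91.05 lb
  MgO: 26.98% × 1000 = 269.8 lb
  ZnO: 6.518% × 1000 = 65.18 lb
  B2O3: 5.477% × 1000 = 54.77 lb
  K2O: 3.202% × 1000 = 32.02 lb
  SiO2: 48.72% × 1000 = 487.2 lb
Verifying the oxide balance with the batch weights as given, versus the basis set out (each sum matches its target mass inside rounding margins):
  ZrO2: 135.3·0.6729 = 91.04 lb (target 91.05 lb)
  MgO: 699.1·0.3159 + 102.0·0.4802 = 269.8 lb (target 269.8 lb)
  ZnO: 65.31·0.9980 = 65.18 lb (target 65.18 lb)
  B2O3: 97.80·0.5600 = 54.77 lb (target 54.77 lb)
  K2O: 47.28·0.6772 = 32.02 lb (target 32.02 lb)
  SiO2: 699.1·0.6338 + 135.3·0.3261 = 487.2 lb (target 487.2 lb)
The glass-mass cross-check: Σ batch − LOI loss = 1000 lb (the targets, summed, come to 1000 lb; basis as stated: 1000 lb — deltas are rounding alone).
Summing the batch: Σ batch = 1147 lb; ignition loss, Σ(batch × LOI) = 146.7 lb; yield, glass over the total, = 87.20%.

Batch per 1000 lb vitreous product:
  Zinc oxide: 65.31 lb
  Talc: 699.1 lb
  Pearl ash: 47.28 lb
  H3BO3: 97.80 lb
  ZrSiO4: 135.3 lb
  Magnesite: 102.0 lb
Total batch = 1147 lb; LOI loss = 146.7 lb; yield = 87.20%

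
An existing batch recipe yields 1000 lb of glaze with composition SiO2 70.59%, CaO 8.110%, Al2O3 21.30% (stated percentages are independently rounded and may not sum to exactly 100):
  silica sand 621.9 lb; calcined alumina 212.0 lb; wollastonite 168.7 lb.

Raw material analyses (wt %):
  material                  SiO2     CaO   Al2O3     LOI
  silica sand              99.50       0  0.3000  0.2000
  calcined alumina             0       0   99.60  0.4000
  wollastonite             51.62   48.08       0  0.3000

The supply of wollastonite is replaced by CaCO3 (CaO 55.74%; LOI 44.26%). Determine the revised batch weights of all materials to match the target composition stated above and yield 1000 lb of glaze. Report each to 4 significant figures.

Revised batch per 1000 lb glaze:
  silica sand: 709.4 lb
  calcined alumina: 211.7 lb
  CaCO3: 145.5 lb
Total batch = 1067 lb; LOI loss = 66.66 lb

The working math carries exact precision through the solve. Rounding to 4 significant figures governs each in-between result as displayed — a single rounding finalizes every reported result. Derived quantities are rebuilt from the weighed amounts for 1000 lb of glass in full float precision (the three compositions, the totals, net glass mass, LOI, yield), as quoted within either problem or answer.
The oxide mass targets at 1000 lb glaze:
  SiO2: 70.59% × 1000 = 705.9 lb
  CaO: 8.110% × 1000 = 81.10 lb
  Al2O3: 21.30% × 1000 = 213.0 lb
Per-oxide balance check applying the batch weights above, for the quoted basis mass (delivered sums recover each target up to rounding of the answer):
  SiO2: 709.4·0.9950 = 705.9 lb (target 705.9 lb)
  CaO: 145.5·0.5574 = 81.10 lb (target 81.10 lb)
  Al2O3: 709.4·0.003000 + 211.7·0.9960 = 213.0 lb (target 213.0 lb)
Consistency of the glass mass: net batch after ignition = 999.9 lb (targets for the oxides total 1000 lb; against the stated basis, 1000 lb — any gap is answer rounding).
Batch total: Σ batch = 1067 lb; the LOI term Σ batch·LOI equals 66.66 lb; yield = glass ÷ total batch = 93.75%.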